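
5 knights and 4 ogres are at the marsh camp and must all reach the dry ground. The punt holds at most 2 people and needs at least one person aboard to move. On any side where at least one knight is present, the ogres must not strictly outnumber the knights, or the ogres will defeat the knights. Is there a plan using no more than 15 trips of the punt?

Yes — this plan uses 15 crossings (≤ 15):
1. 2 ogres → the dry ground.  (the marsh camp: 5K 2O; the dry ground: 0K 2O)
2. 1 ogre ← the marsh camp.  (the marsh camp: 5K 3O; the dry ground: 0K 1O)
3. 2 ogres → the dry ground.  (the marsh camp: 5K 1O; the dry ground: 0K 3O)
4. 1 ogre ← the marsh camp.  (the marsh camp: 5K 2O; the dry ground: 0K 2O)
5. 2 knights → the dry ground.  (the marsh camp: 3K 2O; the dry ground: 2K 2O)
6. 1 ogre ← the marsh camp.  (the marsh camp: 3K 3O; the dry ground: 2K 1O)
7. 1 knight and 1 ogre → the dry ground.  (the marsh camp: 2K 2O; the dry ground: 3K 2O)
8. 1 knight ← the marsh camp.  (the marsh camp: 3K 2O; the dry ground: 2K 2O)
9. 1 knight and 1 ogre → the dry ground.  (the marsh camp: 2K 1O; the dry ground: 3K 3O)
10. 1 ogre ← the marsh camp.  (the marsh camp: 2K 2O; the dry ground: 3K 2O)
11. 1 knight and 1 ogre → the dry ground.  (the marsh camp: 1K 1O; the dry ground: 4K 3O)
12. 1 knight ← the marsh camp.  (the marsh camp: 2K 1O; the dry ground: 3K 3O)
13. 1 knight and 1 ogre → the dry ground.  (the marsh camp: 1K 0O; the dry ground: 4K 4O)
14. 1 ogre ← the marsh camp.  (the marsh camp: 1K 1O; the dry ground: 4K 3O)
15. 1 knight and 1 ogre → the dry ground.  (the marsh camp: 0K 0O; the dry ground: 5K 4O)

Yes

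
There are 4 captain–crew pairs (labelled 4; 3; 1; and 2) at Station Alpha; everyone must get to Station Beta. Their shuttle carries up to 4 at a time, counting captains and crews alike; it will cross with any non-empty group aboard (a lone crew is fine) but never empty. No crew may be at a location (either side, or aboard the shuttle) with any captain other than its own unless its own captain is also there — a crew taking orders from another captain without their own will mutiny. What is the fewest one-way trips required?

5

Counting alone: each trip to Station Beta takes at most 4 across and each return brings at least 1 back, so after t trips out (and t−1 returns) at most 4t − (t−1) of the 8 are across; that first reaches 8 at t = 3, so at least 5 crossings are needed.
The plan below uses exactly 5 crossings, so it is optimal:
1. captain 4 and crew 4 cross → Station Beta.
2. captain 4 crosses ← Station Alpha.
3. captain 1, captain 2, captain 3, and captain 4 cross → Station Beta.
4. crew 4 crosses ← Station Alpha.
5. crew 1, crew 2, crew 3, and crew 4 cross → Station Beta.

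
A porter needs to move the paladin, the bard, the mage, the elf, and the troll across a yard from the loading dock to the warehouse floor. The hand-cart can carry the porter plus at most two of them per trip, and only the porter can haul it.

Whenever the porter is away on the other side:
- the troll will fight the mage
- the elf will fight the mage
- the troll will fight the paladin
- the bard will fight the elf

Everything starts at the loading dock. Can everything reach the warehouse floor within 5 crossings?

No

Counting alone: the porter can take at most 2 across per trip to the warehouse floor, so moving all 5 needs at least 3 loaded trips out, with a return between consecutive ones — at least 5 crossings.
The safety rule pushes this higher. Following every safe sequence of crossings, the most of the 5 that can be at the warehouse floor as the hand-cart arrives there on crossing 5 is 4 — never all 5.
So the move cannot be finished within 5 crossings. (The shortest complete plan takes 7:)
1. Porter goes to the warehouse floor with the elf and the troll.
2. Porter goes back to the loading dock alone.
3. Porter goes to the warehouse floor with the paladin.
4. Porter goes back to the loading dock with the troll.
5. Porter goes to the warehouse floor with the bard and the mage.
6. Porter goes back to the loading dock with the elf.
7. Porter goes to the warehouse floor with the elf and the troll.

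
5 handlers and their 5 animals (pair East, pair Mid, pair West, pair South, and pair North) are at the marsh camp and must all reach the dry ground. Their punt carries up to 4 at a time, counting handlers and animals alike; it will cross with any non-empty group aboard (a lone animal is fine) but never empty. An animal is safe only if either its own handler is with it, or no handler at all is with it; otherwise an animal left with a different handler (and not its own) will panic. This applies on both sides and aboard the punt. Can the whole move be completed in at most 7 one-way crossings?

Yes — this plan uses 7 crossings (≤ 7):
1. animal East and handler East cross → the dry ground.
2. handler East crosses ← the marsh camp.
3. animal Mid, animal North, animal South, and animal West cross → the dry ground.
4. animal East crosses ← the marsh camp.
5. handler Mid, handler North, handler South, and handler West cross → the dry ground.
6. animal Mid and handler Mid cross ← the marsh camp.
7. animal East, animal Mid, handler East, and handler Mid cross → the dry ground.

Yes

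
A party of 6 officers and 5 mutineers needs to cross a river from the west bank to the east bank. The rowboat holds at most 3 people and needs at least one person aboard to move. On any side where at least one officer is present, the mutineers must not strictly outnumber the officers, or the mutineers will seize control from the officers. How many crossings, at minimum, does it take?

9

Counting alone: each trip to the east bank takes at most 3 across and each return brings at least 1 back, so after t trips out (and t−1 returns) at most 3t − (t−1) of the 11 are across; that first reaches 11 at t = 5, so at least 9 crossings are needed.
The plan below uses exactly 9 crossings, so it is optimal:
1. 3 mutineers → the east bank.  (the west bank: 6O 2M; the east bank: 0O 3M)
2. 1 mutineer ← the west bank.  (the west bank: 6O 3M; the east bank: 0O 2M)
3. 3 officers → the east bank.  (the west bank: 3O 3M; the east bank: 3O 2M)
4. 1 officer ← the west bank.  (the west bank: 4O 3M; the east bank: 2O 2M)
5. 2 officers and 1 mutineer → the east bank.  (the west bank: 2O 2M; the east bank: 4O 3M)
6. 1 officer ← the west bank.  (the west bank: 3O 2M; the east bank: 3O 3M)
7. 2 officers and 1 mutineer → the east bank.  (the west bank: 1O 1M; the east bank: 5O 4M)
8. 1 officer ← the west bank.  (the west bank: 2O 1M; the east bank: 4O 4M)
9. 2 officers and 1 mutineer → the east bank.  (the west bank: 0O 0M; the east bank: 6O 5M)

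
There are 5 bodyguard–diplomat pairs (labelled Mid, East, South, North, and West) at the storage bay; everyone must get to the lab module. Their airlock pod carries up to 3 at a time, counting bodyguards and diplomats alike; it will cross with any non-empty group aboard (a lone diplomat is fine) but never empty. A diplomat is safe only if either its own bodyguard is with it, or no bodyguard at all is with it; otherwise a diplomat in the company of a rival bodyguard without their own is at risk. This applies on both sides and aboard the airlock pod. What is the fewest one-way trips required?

Counting alone: each trip to the lab module takes at most 3 across and each return brings at least 1 back, so after t trips out (and t−1 returns) at most 3t − (t−1) of the 10 are across; that first reaches 10 at t = 5, so at least 9 crossings are needed.
The safety rule pushes this higher. Following every safe sequence of crossings, the most of the 10 that can be at the lab module as the airlock pod arrives there on crossing 9 is 9 — never all 10.
So no plan with fewer than 11 crossings exists, and this one achieves 11:
1. bodyguard Mid and diplomat Mid cross → the lab module.
2. bodyguard Mid crosses ← the storage bay.
3. diplomat East, diplomat North, and diplomat South cross → the lab module.
4. diplomat Mid crosses ← the storage bay.
5. bodyguard East, bodyguard North, and bodyguard South cross → the lab module.
6. bodyguard East and diplomat East cross ← the storage bay.
7. bodyguard East, bodyguard Mid, and bodyguard West cross → the lab module.
8. diplomat South crosses ← the storage bay.
9. diplomat East and diplomat Mid cross → the lab module.
10. diplomat Mid crosses ← the storage bay.
11. diplomat Mid, diplomat South, and diplomat West cross → the lab module.

11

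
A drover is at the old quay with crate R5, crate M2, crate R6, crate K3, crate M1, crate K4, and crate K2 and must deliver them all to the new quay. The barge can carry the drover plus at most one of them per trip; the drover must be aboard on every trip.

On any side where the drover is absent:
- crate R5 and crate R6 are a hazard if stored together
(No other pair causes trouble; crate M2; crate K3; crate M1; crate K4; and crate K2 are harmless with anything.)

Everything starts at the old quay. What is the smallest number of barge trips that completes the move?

13

Counting alone: the drover can take at most 1 across per trip to the new quay, so moving all 7 needs at least 7 loaded trips out, with a return between consecutive ones — at least 13 crossings.
The plan below uses exactly 13 crossings, so it is optimal:
1. Drover goes to the new quay with crate R5.
2. Drover goes back to the old quay alone.
3. Drover goes to the new quay with crate M2.
4. Drover goes back to the old quay alone.
5. Drover goes to the new quay with crate K3.
6. Drover goes back to the old quay alone.
7. Drover goes to the new quay with crate M1.
8. Drover goes back to the old quay alone.
9. Drover goes to the new quay with crate K4.
10. Drover goes back to the old quay alone.
11. Drover goes to the new quay with crate K2.
12. Drover goes back to the old quay alone.
13. Drover goes to the new quay with crate R6.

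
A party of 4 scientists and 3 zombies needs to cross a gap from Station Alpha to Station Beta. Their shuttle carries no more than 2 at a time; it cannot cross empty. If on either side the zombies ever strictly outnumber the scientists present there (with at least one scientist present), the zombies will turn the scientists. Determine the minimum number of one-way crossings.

Counting alone: each trip to Station Beta takes at most 2 across and each return brings at least 1 back, so after t trips out (and t−1 returns) at most 2t − (t−1) of the 7 are across; that first reaches 7 at t = 6, so at least 11 crossings are needed.
The plan below uses exactly 11 crossings, so it is optimal:
1. 2 zombies → Station Beta.  (Station Alpha: 4S 1Z; Station Beta: 0S 2Z)
2. 1 zombie ← Station Alpha.  (Station Alpha: 4S 2Z; Station Beta: 0S 1Z)
3. 2 zombies → Station Beta.  (Station Alpha: 4S 0Z; Station Beta: 0S 3Z)
4. 1 zombie ← Station Alpha.  (Station Alpha: 4S 1Z; Station Beta: 0S 2Z)
5. 2 scientists → Station Beta.  (Station Alpha: 2S 1Z; Station Beta: 2S 2Z)
6. 1 zombie ← Station Alpha.  (Station Alpha: 2S 2Z; Station Beta: 2S 1Z)
7. 1 scientist and 1 zombie → Station Beta.  (Station Alpha: 1S 1Z; Station Beta: 3S 2Z)
8. 1 scientist ← Station Alpha.  (Station Alpha: 2S 1Z; Station Beta: 2S 2Z)
9. 1 scientist and 1 zombie → Station Beta.  (Station Alpha: 1S 0Z; Station Beta: 3S 3Z)
10. 1 zombie ← Station Alpha.  (Station Alpha: 1S 1Z; Station Beta: 3S 2Z)
11. 1 scientist and 1 zombie → Station Beta.  (Station Alpha: 0S 0Z; Station Beta: 4S 3Z)

11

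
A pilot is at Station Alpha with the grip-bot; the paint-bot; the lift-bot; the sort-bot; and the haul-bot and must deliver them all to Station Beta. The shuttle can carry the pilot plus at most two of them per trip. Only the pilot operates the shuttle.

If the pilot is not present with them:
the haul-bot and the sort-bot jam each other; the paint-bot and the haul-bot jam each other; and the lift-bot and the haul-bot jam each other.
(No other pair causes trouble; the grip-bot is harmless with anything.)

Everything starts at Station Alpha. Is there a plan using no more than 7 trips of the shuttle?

Yes

Yes — this plan uses 5 crossings (≤ 7):
1. Pilot goes to Station Beta with the grip-bot and the haul-bot.
2. Pilot goes back to Station Alpha alone.
3. Pilot goes to Station Beta with the lift-bot and the paint-bot.
4. Pilot goes back to Station Alpha with the haul-bot.
5. Pilot goes to Station Beta with the haul-bot and the sort-bot.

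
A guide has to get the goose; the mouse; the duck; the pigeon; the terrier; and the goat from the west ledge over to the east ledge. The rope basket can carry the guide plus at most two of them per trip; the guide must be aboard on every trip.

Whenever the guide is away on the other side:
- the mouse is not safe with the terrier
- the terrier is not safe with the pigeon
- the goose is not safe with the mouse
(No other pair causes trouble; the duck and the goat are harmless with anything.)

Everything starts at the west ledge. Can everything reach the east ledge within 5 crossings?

Yes

Yes — this plan uses 5 crossings (≤ 5):
1. Guide goes to the east ledge with the goose and the terrier.  [the west ledge: the duck, the goat, the mouse, the pigeon | the east ledge: the goose, the terrier]
2. Guide goes back to the west ledge alone.  [the west ledge: the duck, the goat, the mouse, the pigeon | the east ledge: the goose, the terrier]
3. Guide goes to the east ledge with the duck and the goat.  [the west ledge: the mouse, the pigeon | the east ledge: the duck, the goat, the goose, the terrier]
4. Guide goes back to the west ledge alone.  [the west ledge: the mouse, the pigeon | the east ledge: the duck, the goat, the goose, the terrier]
5. Guide goes to the east ledge with the mouse and the pigeon.  [the west ledge: — | the east ledge: the duck, the goat, the goose, the mouse, the pigeon, the terrier]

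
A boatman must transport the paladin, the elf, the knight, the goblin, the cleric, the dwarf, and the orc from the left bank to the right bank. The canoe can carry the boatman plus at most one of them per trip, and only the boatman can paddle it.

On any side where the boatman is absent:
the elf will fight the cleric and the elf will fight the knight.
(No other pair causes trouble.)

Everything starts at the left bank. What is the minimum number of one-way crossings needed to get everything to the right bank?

15

Counting alone: the boatman can take at most 1 across per trip to the right bank, so moving all 7 needs at least 7 loaded trips out, with a return between consecutive ones — at least 13 crossings.
The safety rule pushes this higher. Following every safe sequence of crossings, the most of the 7 that can be at the right bank as the canoe arrives there on crossing 13 is 6 — never all 7.
So no plan with fewer than 15 crossings exists, and this one achieves 15:
1. Boatman goes to the right bank with the elf.  [the left bank: the cleric, the dwarf, the goblin, the knight, the orc, the paladin | the right bank: the elf]
2. Boatman goes back to the left bank alone.  [the left bank: the cleric, the dwarf, the goblin, the knight, the orc, the paladin | the right bank: the elf]
3. Boatman goes to the right bank with the paladin.  [the left bank: the cleric, the dwarf, the goblin, the knight, the orc | the right bank: the elf, the paladin]
4. Boatman goes back to the left bank alone.  [the left bank: the cleric, the dwarf, the goblin, the knight, the orc | the right bank: the elf, the paladin]
5. Boatman goes to the right bank with the knight.  [the left bank: the cleric, the dwarf, the goblin, the orc | the right bank: the elf, the knight, the paladin]
6. Boatman goes back to the left bank with the elf.  [the left bank: the cleric, the dwarf, the elf, the goblin, the orc | the right bank: the knight, the paladin]
7. Boatman goes to the right bank with the cleric.  [the left bank: the dwarf, the elf, the goblin, the orc | the right bank: the cleric, the knight, the paladin]
8. Boatman goes back to the left bank alone.  [the left bank: the dwarf, the elf, the goblin, the orc | the right bank: the cleric, the knight, the paladin]
9. Boatman goes to the right bank with the goblin.  [the left bank: the dwarf, the elf, the orc | the right bank: the cleric, the goblin, the knight, the paladin]
10. Boatman goes back to the left bank alone.  [the left bank: the dwarf, the elf, the orc | the right bank: the cleric, the goblin, the knight, the paladin]
11. Boatman goes to the right bank with the dwarf.  [the left bank: the elf, the orc | the right bank: the cleric, the dwarf, the goblin, the knight, the paladin]
12. Boatman goes back to the left bank alone.  [the left bank: the elf, the orc | the right bank: the cleric, the dwarf, the goblin, the knight, the paladin]
13. Boatman goes to the right bank with the orc.  [the left bank: the elf | the right bank: the cleric, the dwarf, the goblin, the knight, the orc, the paladin]
14. Boatman goes back to the left bank alone.  [the left bank: the elf | the right bank: the cleric, the dwarf, the goblin, the knight, the orc, the paladin]
15. Boatman goes to the right bank with the elf.  [the left bank: — | the right bank: the cleric, the dwarf, the elf, the goblin, the knight, the orc, the paladin]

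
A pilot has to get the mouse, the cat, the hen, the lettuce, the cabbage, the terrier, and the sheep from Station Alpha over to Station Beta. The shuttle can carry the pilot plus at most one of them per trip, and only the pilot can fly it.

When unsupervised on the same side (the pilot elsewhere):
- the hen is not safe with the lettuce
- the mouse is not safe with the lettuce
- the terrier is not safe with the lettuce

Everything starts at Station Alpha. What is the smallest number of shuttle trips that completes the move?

Following every safe sequence of crossings from the start, the most of the 7 that can be at Station Beta as the shuttle arrives there on crossings 1, 3, 5, 7, 9 is 1, 2, 3, 4, 5 respectively; the best ever achieved is 5 of 7.
From crossing 11 on, no configuration arises that was not already reachable earlier: only 72 distinct safe configurations (who is on which side, and where the shuttle is) can ever be reached, none of them has everyone across, and every continuation just revisits them. So no valid plan exists.

impossible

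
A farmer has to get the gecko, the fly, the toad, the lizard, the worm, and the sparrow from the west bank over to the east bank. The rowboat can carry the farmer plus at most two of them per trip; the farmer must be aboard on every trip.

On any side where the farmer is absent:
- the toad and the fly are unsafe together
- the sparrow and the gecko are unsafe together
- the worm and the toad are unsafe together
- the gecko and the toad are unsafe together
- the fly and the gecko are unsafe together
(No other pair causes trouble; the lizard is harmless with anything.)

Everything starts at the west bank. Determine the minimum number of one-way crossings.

9

Counting alone: the farmer can take at most 2 across per trip to the east bank, so moving all 6 needs at least 3 loaded trips out, with a return between consecutive ones — at least 5 crossings.
The safety rule pushes this higher. Following every safe sequence of crossings, the most of the 6 that can be at the east bank as the rowboat arrives there on crossings 5, 7 is 4, 5 respectively — never all 6.
So no plan with fewer than 9 crossings exists, and this one achieves 9:
1. Farmer goes to the east bank with the gecko and the toad.  [the west bank: the fly, the lizard, the sparrow, the worm | the east bank: the gecko, the toad]
2. Farmer goes back to the west bank with the gecko.  [the west bank: the fly, the gecko, the lizard, the sparrow, the worm | the east bank: the toad]
3. Farmer goes to the east bank with the gecko and the lizard.  [the west bank: the fly, the sparrow, the worm | the east bank: the gecko, the lizard, the toad]
4. Farmer goes back to the west bank with the gecko.  [the west bank: the fly, the gecko, the sparrow, the worm | the east bank: the lizard, the toad]
5. Farmer goes to the east bank with the gecko and the worm.  [the west bank: the fly, the sparrow | the east bank: the gecko, the lizard, the toad, the worm]
6. Farmer goes back to the west bank with the toad.  [the west bank: the fly, the sparrow, the toad | the east bank: the gecko, the lizard, the worm]
7. Farmer goes to the east bank with the fly and the sparrow.  [the west bank: the toad | the east bank: the fly, the gecko, the lizard, the sparrow, the worm]
8. Farmer goes back to the west bank with the gecko.  [the west bank: the gecko, the toad | the east bank: the fly, the lizard, the sparrow, the worm]
9. Farmer goes to the east bank with the gecko and the toad.  [the west bank: — | the east bank: the fly, the gecko, the lizard, the sparrow, the toad, the worm]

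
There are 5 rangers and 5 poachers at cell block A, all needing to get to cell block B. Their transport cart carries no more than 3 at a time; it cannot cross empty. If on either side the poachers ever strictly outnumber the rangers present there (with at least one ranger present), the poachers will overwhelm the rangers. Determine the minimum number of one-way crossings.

11

Counting alone: each trip to cell block B takes at most 3 across and each return brings at least 1 back, so after t trips out (and t−1 returns) at most 3t − (t−1) of the 10 are across; that first reaches 10 at t = 5, so at least 9 crossings are needed.
The safety rule pushes this higher. Following every safe sequence of crossings, the most of the 10 that can be at cell block B as the transport cart arrives there on crossing 9 is 9 — never all 10.
So no plan with fewer than 11 crossings exists, and this one achieves 11:
1. 2 poachers → cell block B.  (cell block A: 5R 3P; cell block B: 0R 2P)
2. 1 poacher ← cell block A.  (cell block A: 5R 4P; cell block B: 0R 1P)
3. 3 poachers → cell block B.  (cell block A: 5R 1P; cell block B: 0R 4P)
4. 1 poacher ← cell block A.  (cell block A: 5R 2P; cell block B: 0R 3P)
5. 3 rangers → cell block B.  (cell block A: 2R 2P; cell block B: 3R 3P)
6. 1 ranger and 1 poacher ← cell block A.  (cell block A: 3R 3P; cell block B: 2R 2P)
7. 3 rangers → cell block B.  (cell block A: 0R 3P; cell block B: 5R 2P)
8. 1 poacher ← cell block A.  (cell block A: 0R 4P; cell block B: 5R 1P)
9. 2 poachers → cell block B.  (cell block A: 0R 2P; cell block B: 5R 3P)
10. 1 poacher ← cell block A.  (cell block A: 0R 3P; cell block B: 5R 2P)
11. 3 poachers → cell block B.  (cell block A: 0R 0P; cell block B: 5R 5P)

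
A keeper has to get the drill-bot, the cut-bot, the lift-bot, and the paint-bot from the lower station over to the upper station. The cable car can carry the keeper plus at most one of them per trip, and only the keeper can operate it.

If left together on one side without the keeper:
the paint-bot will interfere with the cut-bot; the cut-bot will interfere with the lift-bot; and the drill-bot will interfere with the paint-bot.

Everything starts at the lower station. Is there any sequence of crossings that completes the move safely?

Whatever the first load, the items left behind include a forbidden pair without the keeper. No opening move is safe, so no plan exists.

No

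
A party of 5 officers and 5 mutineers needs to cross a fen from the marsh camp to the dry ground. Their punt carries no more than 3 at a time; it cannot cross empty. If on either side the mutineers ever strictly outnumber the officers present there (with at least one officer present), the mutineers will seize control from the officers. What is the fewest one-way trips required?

Counting alone: each trip to the dry ground takes at most 3 across and each return brings at least 1 back, so after t trips out (and t−1 returns) at most 3t − (t−1) of the 10 are across; that first reaches 10 at t = 5, so at least 9 crossings are needed.
The safety rule pushes this higher. Following every safe sequence of crossings, the most of the 10 that can be at the dry ground as the punt arrives there on crossing 9 is 9 — never all 10.
So no plan with fewer than 11 crossings exists, and this one achieves 11:
1. 2 mutineers → the dry ground.  (the marsh camp: 5O 3M; the dry ground: 0O 2M)
2. 1 mutineer ← the marsh camp.  (the marsh camp: 5O 4M; the dry ground: 0O 1M)
3. 3 mutineers → the dry ground.  (the marsh camp: 5O 1M; the dry ground: 0O 4M)
4. 1 mutineer ← the marsh camp.  (the marsh camp: 5O 2M; the dry ground: 0O 3M)
5. 3 officers → the dry ground.  (the marsh camp: 2O 2M; the dry ground: 3O 3M)
6. 1 officer and 1 mutineer ← the marsh camp.  (the marsh camp: 3O 3M; the dry ground: 2O 2M)
7. 3 officers → the dry ground.  (the marsh camp: 0O 3M; the dry ground: 5O 2M)
8. 1 mutineer ← the marsh camp.  (the marsh camp: 0O 4M; the dry ground: 5O 1M)
9. 2 mutineers → the dry ground.  (the marsh camp: 0O 2M; the dry ground: 5O 3M)
10. 1 mutineer ← the marsh camp.  (the marsh camp: 0O 3M; the dry ground: 5O 2M)
11. 3 mutineers → the dry ground.  (the marsh camp: 0O 0M; the dry ground: 5O 5M)

11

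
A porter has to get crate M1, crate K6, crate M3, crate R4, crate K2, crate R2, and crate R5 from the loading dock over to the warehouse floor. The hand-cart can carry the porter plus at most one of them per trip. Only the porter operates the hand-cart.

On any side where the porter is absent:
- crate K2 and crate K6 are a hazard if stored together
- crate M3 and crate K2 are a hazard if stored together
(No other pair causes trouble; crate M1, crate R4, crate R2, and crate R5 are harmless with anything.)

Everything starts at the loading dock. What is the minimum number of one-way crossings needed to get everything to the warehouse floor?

15

Counting alone: the porter can take at most 1 across per trip to the warehouse floor, so moving all 7 needs at least 7 loaded trips out, with a return between consecutive ones — at least 13 crossings.
The safety rule pushes this higher. Following every safe sequence of crossings, the most of the 7 that can be at the warehouse floor as the hand-cart arrives there on crossing 13 is 6 — never all 7.
So no plan with fewer than 15 crossings exists, and this one achieves 15:
1. Porter goes to the warehouse floor with crate K2.
2. Porter goes back to the loading dock alone.
3. Porter goes to the warehouse floor with crate M1.
4. Porter goes back to the loading dock alone.
5. Porter goes to the warehouse floor with crate K6.
6. Porter goes back to the loading dock with crate K2.
7. Porter goes to the warehouse floor with crate M3.
8. Porter goes back to the loading dock alone.
9. Porter goes to the warehouse floor with crate R4.
10. Porter goes back to the loading dock alone.
11. Porter goes to the warehouse floor with crate R2.
12. Porter goes back to the loading dock alone.
13. Porter goes to the warehouse floor with crate R5.
14. Porter goes back to the loading dock alone.
15. Porter goes to the warehouse floor with crate K2.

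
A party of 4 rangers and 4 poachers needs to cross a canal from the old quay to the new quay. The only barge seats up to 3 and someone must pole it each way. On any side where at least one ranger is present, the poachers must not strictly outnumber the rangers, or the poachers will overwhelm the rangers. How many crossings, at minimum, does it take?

9

Counting alone: each trip to the new quay takes at most 3 across and each return brings at least 1 back, so after t trips out (and t−1 returns) at most 3t − (t−1) of the 8 are across; that first reaches 8 at t = 4, so at least 7 crossings are needed.
The safety rule pushes this higher. Following every safe sequence of crossings, the most of the 8 that can be at the new quay as the barge arrives there on crossing 7 is 7 — never all 8.
So no plan with fewer than 9 crossings exists, and this one achieves 9:
1. 2 poachers → the new quay.  (the old quay: 4R 2P; the new quay: 0R 2P)
2. 1 poacher ← the old quay.  (the old quay: 4R 3P; the new quay: 0R 1P)
3. 3 poachers → the new quay.  (the old quay: 4R 0P; the new quay: 0R 4P)
4. 1 poacher ← the old quay.  (the old quay: 4R 1P; the new quay: 0R 3P)
5. 3 rangers → the new quay.  (the old quay: 1R 1P; the new quay: 3R 3P)
6. 1 ranger and 1 poacher ← the old quay.  (the old quay: 2R 2P; the new quay: 2R 2P)
7. 2 rangers → the new quay.  (the old quay: 0R 2P; the new quay: 4R 2P)
8. 1 poacher ← the old quay.  (the old quay: 0R 3P; the new quay: 4R 1P)
9. 3 poachers → the new quay.  (the old quay: 0R 0P; the new quay: 4R 4P)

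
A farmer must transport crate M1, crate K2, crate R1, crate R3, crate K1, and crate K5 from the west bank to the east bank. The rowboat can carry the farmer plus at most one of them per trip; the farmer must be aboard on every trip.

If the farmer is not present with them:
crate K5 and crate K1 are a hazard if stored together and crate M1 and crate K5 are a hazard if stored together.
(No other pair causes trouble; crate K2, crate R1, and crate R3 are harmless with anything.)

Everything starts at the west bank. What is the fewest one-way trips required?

Counting alone: the farmer can take at most 1 across per trip to the east bank, so moving all 6 needs at least 6 loaded trips out, with a return between consecutive ones — at least 11 crossings.
The safety rule pushes this higher. Following every safe sequence of crossings, the most of the 6 that can be at the east bank as the rowboat arrives there on crossing 11 is 5 — never all 6.
So no plan with fewer than 13 crossings exists, and this one achieves 13:
1. Farmer goes to the east bank with crate K5.  [the west bank: crate K1, crate K2, crate M1, crate R1, crate R3 | the east bank: crate K5]
2. Farmer goes back to the west bank alone.  [the west bank: crate K1, crate K2, crate M1, crate R1, crate R3 | the east bank: crate K5]
3. Farmer goes to the east bank with crate M1.  [the west bank: crate K1, crate K2, crate R1, crate R3 | the east bank: crate K5, crate M1]
4. Farmer goes back to the west bank with crate K5.  [the west bank: crate K1, crate K2, crate K5, crate R1, crate R3 | the east bank: crate M1]
5. Farmer goes to the east bank with crate K1.  [the west bank: crate K2, crate K5, crate R1, crate R3 | the east bank: crate K1, crate M1]
6. Farmer goes back to the west bank alone.  [the west bank: crate K2, crate K5, crate R1, crate R3 | the east bank: crate K1, crate M1]
7. Farmer goes to the east bank with crate K2.  [the west bank: crate K5, crate R1, crate R3 | the east bank: crate K1, crate K2, crate M1]
8. Farmer goes back to the west bank alone.  [the west bank: crate K5, crate R1, crate R3 | the east bank: crate K1, crate K2, crate M1]
9. Farmer goes to the east bank with crate R1.  [the west bank: crate K5, crate R3 | the east bank: crate K1, crate K2, crate M1, crate R1]
10. Farmer goes back to the west bank alone.  [the west bank: crate K5, crate R3 | the east bank: crate K1, crate K2, crate M1, crate R1]
11. Farmer goes to the east bank with crate R3.  [the west bank: crate K5 | the east bank: crate K1, crate K2, crate M1, crate R1, crate R3]
12. Farmer goes back to the west bank alone.  [the west bank: crate K5 | the east bank: crate K1, crate K2, crate M1, crate R1, crate R3]
13. Farmer goes to the east bank with crate K5.  [the west bank: — | the east bank: crate K1, crate K2, crate K5, crate M1, crate R1, crate R3]

13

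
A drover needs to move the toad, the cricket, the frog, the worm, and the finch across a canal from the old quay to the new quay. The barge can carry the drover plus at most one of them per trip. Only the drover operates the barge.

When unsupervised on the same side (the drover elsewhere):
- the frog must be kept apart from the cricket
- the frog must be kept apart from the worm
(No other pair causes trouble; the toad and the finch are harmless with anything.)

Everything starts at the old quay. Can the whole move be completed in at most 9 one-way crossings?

Counting alone: the drover can take at most 1 across per trip to the new quay, so moving all 5 needs at least 5 loaded trips out, with a return between consecutive ones — at least 9 crossings.
The safety rule pushes this higher. Following every safe sequence of crossings, the most of the 5 that can be at the new quay as the barge arrives there on crossing 9 is 4 — never all 5.
So the move cannot be finished within 9 crossings. (The shortest complete plan takes 11:)
1. Drover goes to the new quay with the frog.
2. Drover goes back to the old quay alone.
3. Drover goes to the new quay with the toad.
4. Drover goes back to the old quay alone.
5. Drover goes to the new quay with the cricket.
6. Drover goes back to the old quay with the frog.
7. Drover goes to the new quay with the worm.
8. Drover goes back to the old quay alone.
9. Drover goes to the new quay with the finch.
10. Drover goes back to the old quay alone.
11. Drover goes to the new quay with the frog.

No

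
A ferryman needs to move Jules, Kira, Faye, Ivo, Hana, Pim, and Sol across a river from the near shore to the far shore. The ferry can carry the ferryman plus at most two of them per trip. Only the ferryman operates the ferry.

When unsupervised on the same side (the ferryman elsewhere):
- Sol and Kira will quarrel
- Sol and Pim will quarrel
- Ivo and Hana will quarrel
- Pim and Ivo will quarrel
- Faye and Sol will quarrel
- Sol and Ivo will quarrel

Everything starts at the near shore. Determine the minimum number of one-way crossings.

Counting alone: the ferryman can take at most 2 across per trip to the far shore, so moving all 7 needs at least 4 loaded trips out, with a return between consecutive ones — at least 7 crossings.
The safety rule pushes this higher. Following every safe sequence of crossings, the most of the 7 that can be at the far shore as the ferry arrives there on crossings 7, 9 is 5, 6 respectively — never all 7.
So no plan with fewer than 11 crossings exists, and this one achieves 11:
1. Ferryman goes to the far shore with Ivo and Sol.  [the near shore: Faye, Hana, Jules, Kira, Pim | the far shore: Ivo, Sol]
2. Ferryman goes back to the near shore with Ivo.  [the near shore: Faye, Hana, Ivo, Jules, Kira, Pim | the far shore: Sol]
3. Ferryman goes to the far shore with Ivo and Jules.  [the near shore: Faye, Hana, Kira, Pim | the far shore: Ivo, Jules, Sol]
4. Ferryman goes back to the near shore with Ivo.  [the near shore: Faye, Hana, Ivo, Kira, Pim | the far shore: Jules, Sol]
5. Ferryman goes to the far shore with Ivo and Kira.  [the near shore: Faye, Hana, Pim | the far shore: Ivo, Jules, Kira, Sol]
6. Ferryman goes back to the near shore with Sol.  [the near shore: Faye, Hana, Pim, Sol | the far shore: Ivo, Jules, Kira]
7. Ferryman goes to the far shore with Faye and Pim.  [the near shore: Hana, Sol | the far shore: Faye, Ivo, Jules, Kira, Pim]
8. Ferryman goes back to the near shore with Ivo.  [the near shore: Hana, Ivo, Sol | the far shore: Faye, Jules, Kira, Pim]
9. Ferryman goes to the far shore with Hana and Ivo.  [the near shore: Sol | the far shore: Faye, Hana, Ivo, Jules, Kira, Pim]
10. Ferryman goes back to the near shore with Ivo.  [the near shore: Ivo, Sol | the far shore: Faye, Hana, Jules, Kira, Pim]
11. Ferryman goes to the far shore with Ivo and Sol.  [the near shore: — | the far shore: Faye, Hana, Ivo, Jules, Kira, Pim, Sol]

11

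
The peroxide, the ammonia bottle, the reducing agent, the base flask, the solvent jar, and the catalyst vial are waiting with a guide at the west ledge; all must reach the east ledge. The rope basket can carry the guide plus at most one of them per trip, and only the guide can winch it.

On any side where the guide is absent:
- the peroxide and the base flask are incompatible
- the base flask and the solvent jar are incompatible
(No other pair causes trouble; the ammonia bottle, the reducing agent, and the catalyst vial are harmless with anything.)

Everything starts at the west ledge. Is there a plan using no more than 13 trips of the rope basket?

Yes

Yes — this plan uses 13 crossings (≤ 13):
1. Guide goes to the east ledge with the base flask.
2. Guide goes back to the west ledge alone.
3. Guide goes to the east ledge with the peroxide.
4. Guide goes back to the west ledge with the base flask.
5. Guide goes to the east ledge with the solvent jar.
6. Guide goes back to the west ledge alone.
7. Guide goes to the east ledge with the ammonia bottle.
8. Guide goes back to the west ledge alone.
9. Guide goes to the east ledge with the reducing agent.
10. Guide goes back to the west ledge alone.
11. Guide goes to the east ledge with the catalyst vial.
12. Guide goes back to the west ledge alone.
13. Guide goes to the east ledge with the base flask.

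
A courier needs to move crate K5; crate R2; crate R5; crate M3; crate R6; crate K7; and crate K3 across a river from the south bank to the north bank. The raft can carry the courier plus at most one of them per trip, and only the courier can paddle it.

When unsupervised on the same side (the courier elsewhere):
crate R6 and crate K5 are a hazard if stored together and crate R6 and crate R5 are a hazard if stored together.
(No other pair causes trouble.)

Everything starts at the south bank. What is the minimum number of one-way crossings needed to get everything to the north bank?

15

Counting alone: the courier can take at most 1 across per trip to the north bank, so moving all 7 needs at least 7 loaded trips out, with a return between consecutive ones — at least 13 crossings.
The safety rule pushes this higher. Following every safe sequence of crossings, the most of the 7 that can be at the north bank as the raft arrives there on crossing 13 is 6 — never all 7.
So no plan with fewer than 15 crossings exists, and this one achieves 15:
1. Courier goes to the north bank with crate R6.  [the south bank: crate K3, crate K5, crate K7, crate M3, crate R2, crate R5 | the north bank: crate R6]
2. Courier goes back to the south bank alone.  [the south bank: crate K3, crate K5, crate K7, crate M3, crate R2, crate R5 | the north bank: crate R6]
3. Courier goes to the north bank with crate K5.  [the south bank: crate K3, crate K7, crate M3, crate R2, crate R5 | the north bank: crate K5, crate R6]
4. Courier goes back to the south bank with crate R6.  [the south bank: crate K3, crate K7, crate M3, crate R2, crate R5, crate R6 | the north bank: crate K5]
5. Courier goes to the north bank with crate R5.  [the south bank: crate K3, crate K7, crate M3, crate R2, crate R6 | the north bank: crate K5, crate R5]
6. Courier goes back to the south bank alone.  [the south bank: crate K3, crate K7, crate M3, crate R2, crate R6 | the north bank: crate K5, crate R5]
7. Courier goes to the north bank with crate R2.  [the south bank: crate K3, crate K7, crate M3, crate R6 | the north bank: crate K5, crate R2, crate R5]
8. Courier goes back to the south bank alone.  [the south bank: crate K3, crate K7, crate M3, crate R6 | the north bank: crate K5, crate R2, crate R5]
9. Courier goes to the north bank with crate M3.  [the south bank: crate K3, crate K7, crate R6 | the north bank: crate K5, crate M3, crate R2, crate R5]
10. Courier goes back to the south bank alone.  [the south bank: crate K3, crate K7, crate R6 | the north bank: crate K5, crate M3, crate R2, crate R5]
11. Courier goes to the north bank with crate K7.  [the south bank: crate K3, crate R6 | the north bank: crate K5, crate K7, crate M3, crate R2, crate R5]
12. Courier goes back to the south bank alone.  [the south bank: crate K3, crate R6 | the north bank: crate K5, crate K7, crate M3, crate R2, crate R5]
13. Courier goes to the north bank with crate K3.  [the south bank: crate R6 | the north bank: crate K3, crate K5, crate K7, crate M3, crate R2, crate R5]
14. Courier goes back to the south bank alone.  [the south bank: crate R6 | the north bank: crate K3, crate K5, crate K7, crate M3, crate R2, crate R5]
15. Courier goes to the north bank with crate R6.  [the south bank: — | the north bank: crate K3, crate K5, crate K7, crate M3, crate R2, crate R5, crate R6]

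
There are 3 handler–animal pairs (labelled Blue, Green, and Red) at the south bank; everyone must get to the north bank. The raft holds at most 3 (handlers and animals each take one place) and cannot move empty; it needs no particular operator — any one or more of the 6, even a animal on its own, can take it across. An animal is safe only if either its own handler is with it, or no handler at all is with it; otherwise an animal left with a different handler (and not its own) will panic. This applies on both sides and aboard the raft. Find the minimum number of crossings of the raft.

5

Counting alone: each trip to the north bank takes at most 3 across and each return brings at least 1 back, so after t trips out (and t−1 returns) at most 3t − (t−1) of the 6 are across; that first reaches 6 at t = 3, so at least 5 crossings are needed.
The plan below uses exactly 5 crossings, so it is optimal:
1. animal Blue and handler Blue cross → the north bank.
2. handler Blue crosses ← the south bank.
3. handler Blue, handler Green, and handler Red cross → the north bank.
4. animal Blue crosses ← the south bank.
5. animal Blue, animal Green, and animal Red cross → the north bank.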